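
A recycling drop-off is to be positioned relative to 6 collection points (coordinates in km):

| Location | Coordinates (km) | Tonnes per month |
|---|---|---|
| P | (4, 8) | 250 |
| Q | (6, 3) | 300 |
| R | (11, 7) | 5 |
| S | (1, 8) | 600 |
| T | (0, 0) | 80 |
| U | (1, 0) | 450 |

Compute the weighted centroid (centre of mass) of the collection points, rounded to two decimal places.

(2.32, 4.59)

The minimiser of Σwᵢ‖p−pᵢ‖² is the weighted centroid p* = (Σwᵢpᵢ)/(Σwᵢ).
Σwᵢ = 1685.
Σwᵢxᵢ = 250·4 + 300·6 + 5·11 + 600·1 + 80·0 + 450·1 = 3905.
Σwᵢyᵢ = 250·8 + 300·3 + 5·7 + 600·8 + 80·0 + 450·0 = 7735.
x* = 3905/1685 = 2.32, y* = 7735/1685 = 4.59.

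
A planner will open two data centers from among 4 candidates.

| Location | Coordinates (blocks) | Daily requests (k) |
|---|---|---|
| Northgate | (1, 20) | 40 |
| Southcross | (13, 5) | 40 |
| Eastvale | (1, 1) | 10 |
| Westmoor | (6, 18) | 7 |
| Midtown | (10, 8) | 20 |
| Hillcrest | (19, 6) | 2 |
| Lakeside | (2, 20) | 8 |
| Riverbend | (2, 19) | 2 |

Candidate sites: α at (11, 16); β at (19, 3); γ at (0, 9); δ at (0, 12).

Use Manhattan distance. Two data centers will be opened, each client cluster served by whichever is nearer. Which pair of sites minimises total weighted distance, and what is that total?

Evaluate every pair (each demand assigned to the nearer of the two):
  {β, δ}: total = 1268
  {β, γ}: total = 1349
  {α, δ}: total = 1363
  {α, β}: total = 1443
  {α, γ}: total = 1483
  {γ, δ}: total = 1576
Best pair: {β, δ} with total 1268.

{β, δ}, total 1268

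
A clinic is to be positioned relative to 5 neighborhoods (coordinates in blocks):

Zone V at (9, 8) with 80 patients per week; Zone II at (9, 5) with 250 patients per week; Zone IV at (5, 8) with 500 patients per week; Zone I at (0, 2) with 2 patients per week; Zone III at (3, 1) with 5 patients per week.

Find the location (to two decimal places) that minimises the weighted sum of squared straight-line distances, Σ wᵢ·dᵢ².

(6.55, 7.05)

The minimiser of Σwᵢ‖p−pᵢ‖² is the weighted centroid p* = (Σwᵢpᵢ)/(Σwᵢ).
Σwᵢ = 837.
Σwᵢxᵢ = 80·9 + 250·9 + 500·5 + 2·0 + 5·3 = 5485.
Σwᵢyᵢ = 80·8 + 250·5 + 500·8 + 2·2 + 5·1 = 5899.
x* = 5485/837 = 6.55, y* = 5899/837 = 7.05.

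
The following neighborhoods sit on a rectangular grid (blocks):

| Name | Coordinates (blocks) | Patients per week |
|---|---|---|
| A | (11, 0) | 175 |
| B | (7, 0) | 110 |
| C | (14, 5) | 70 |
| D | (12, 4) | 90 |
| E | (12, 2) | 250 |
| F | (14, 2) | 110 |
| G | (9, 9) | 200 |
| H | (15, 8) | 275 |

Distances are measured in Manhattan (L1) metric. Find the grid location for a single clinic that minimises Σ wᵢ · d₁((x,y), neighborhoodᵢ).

(12, 2)

Manhattan distance separates: Σwᵢ(|x−xᵢ|+|y−yᵢ|) = Σwᵢ|x−xᵢ| + Σwᵢ|y−yᵢ|, so x and y are optimised independently as 1-D weighted medians.
Total weight W = 1280; half = 640.
x-coordinate, sorted with cumulative weight:
  x=7 (B, w=110) cum 110
  x=9 (G, w=200) cum 310
  x=11 (A, w=175) cum 485
  x=12 (D, w=90) cum 575
  x=12 (E, w=250) cum 825  ← median
  x=14 (C, w=70) cum 895
  x=14 (F, w=110) cum 1005
  x=15 (H, w=275) cum 1280
⇒ x* = 12
y-coordinate, sorted with cumulative weight:
  y=0 (A, w=175) cum 175
  y=0 (B, w=110) cum 285
  y=2 (E, w=250) cum 535
  y=2 (F, w=110) cum 645  ← median
  y=4 (D, w=90) cum 735
  y=5 (C, w=70) cum 805
  y=8 (H, w=275) cum 1080
  y=9 (G, w=200) cum 1280
⇒ y* = 2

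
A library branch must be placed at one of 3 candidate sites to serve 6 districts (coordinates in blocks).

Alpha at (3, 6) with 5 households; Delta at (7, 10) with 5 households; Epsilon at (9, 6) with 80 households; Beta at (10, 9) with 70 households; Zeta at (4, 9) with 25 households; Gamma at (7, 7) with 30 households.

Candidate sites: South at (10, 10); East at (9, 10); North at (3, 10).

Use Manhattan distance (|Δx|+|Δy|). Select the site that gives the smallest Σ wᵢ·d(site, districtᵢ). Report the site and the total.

East, total 820 blocks

Total weighted distance at each candidate:
  South (10, 10): total = 895
  East (9, 10): total = 820
  North (3, 10): total = 1660
Minimum is at East with total 820 blocks.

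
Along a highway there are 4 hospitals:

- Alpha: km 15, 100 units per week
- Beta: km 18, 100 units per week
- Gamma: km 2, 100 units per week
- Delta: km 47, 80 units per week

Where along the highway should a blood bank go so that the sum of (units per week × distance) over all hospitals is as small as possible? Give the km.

x = 15

For a sum of weighted absolute distances on a line, the optimum is the weighted median (not the mean). Total weight W = 380; half-weight = 190.
Sort by position and accumulate weight:
  km 2 (Gamma, w=100) → cum 100
  km 15 (Alpha, w=100) → cum 200  ≥ 190 → median here
  km 18 (Beta, w=100) → cum 300
  km 47 (Delta, w=80) → cum 380
Optimal location: km 15.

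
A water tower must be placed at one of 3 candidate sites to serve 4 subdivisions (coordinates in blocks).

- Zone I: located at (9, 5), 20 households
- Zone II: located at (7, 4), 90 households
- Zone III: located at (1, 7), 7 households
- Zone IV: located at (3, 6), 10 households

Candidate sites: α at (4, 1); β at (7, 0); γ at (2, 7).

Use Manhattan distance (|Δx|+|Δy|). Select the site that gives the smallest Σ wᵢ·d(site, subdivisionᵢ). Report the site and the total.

β, total 691 blocks

Total weighted distance at each candidate:
  α (4, 1): total = 843
  β (7, 0): total = 691
  γ (2, 7): total = 927
Minimum is at β with total 691 blocks.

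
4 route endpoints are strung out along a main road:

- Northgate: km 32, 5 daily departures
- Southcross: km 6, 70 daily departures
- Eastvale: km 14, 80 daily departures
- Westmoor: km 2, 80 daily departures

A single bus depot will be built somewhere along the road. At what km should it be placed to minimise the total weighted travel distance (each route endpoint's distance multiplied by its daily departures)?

For a sum of weighted absolute distances on a line, the optimum is the weighted median (not the mean). Total weight W = 235; half-weight = 117.5.
Sort by position and accumulate weight:
  km 2 (Westmoor, w=80) → cum 80
  km 6 (Southcross, w=70) → cum 150  ≥ 117.5 → median here
  km 14 (Eastvale, w=80) → cum 230
  km 32 (Northgate, w=5) → cum 235
Optimal location: km 6.

x = 6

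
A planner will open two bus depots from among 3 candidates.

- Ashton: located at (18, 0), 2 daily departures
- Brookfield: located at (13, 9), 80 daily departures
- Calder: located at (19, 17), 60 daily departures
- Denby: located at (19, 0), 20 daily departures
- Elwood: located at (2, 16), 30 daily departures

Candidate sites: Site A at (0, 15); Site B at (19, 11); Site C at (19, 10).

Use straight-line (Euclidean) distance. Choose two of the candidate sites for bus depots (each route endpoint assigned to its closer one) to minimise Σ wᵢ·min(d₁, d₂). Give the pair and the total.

Evaluate every pair (each demand assigned to the nearer of the two):
  {Site A, Site B}: total = 1175.1
  {Site A, Site C}: total = 1193.8
  {Site B, Site C}: total = 1598.3
Best pair: {Site A, Site B} with total 1175.1.

{Site A, Site B}, total 1175.1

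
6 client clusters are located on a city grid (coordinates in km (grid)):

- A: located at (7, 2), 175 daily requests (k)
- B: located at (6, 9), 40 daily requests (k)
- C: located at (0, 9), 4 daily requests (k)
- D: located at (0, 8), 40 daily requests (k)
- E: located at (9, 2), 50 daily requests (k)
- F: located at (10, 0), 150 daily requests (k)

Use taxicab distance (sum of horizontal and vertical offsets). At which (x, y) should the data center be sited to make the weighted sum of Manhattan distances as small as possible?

(7, 2)

Manhattan distance separates: Σwᵢ(|x−xᵢ|+|y−yᵢ|) = Σwᵢ|x−xᵢ| + Σwᵢ|y−yᵢ|, so x and y are optimised independently as 1-D weighted medians.
Total weight W = 459; half = 229.5.
x-coordinate, sorted with cumulative weight:
  x=0 (C, w=4) cum 4
  x=0 (D, w=40) cum 44
  x=6 (B, w=40) cum 84
  x=7 (A, w=175) cum 259  ← median
  x=9 (E, w=50) cum 309
  x=10 (F, w=150) cum 459
⇒ x* = 7
y-coordinate, sorted with cumulative weight:
  y=0 (F, w=150) cum 150
  y=2 (A, w=175) cum 325  ← median
  y=2 (E, w=50) cum 375
  y=8 (D, w=40) cum 415
  y=9 (B, w=40) cum 455
  y=9 (C, w=4) cum 459
⇒ y* = 2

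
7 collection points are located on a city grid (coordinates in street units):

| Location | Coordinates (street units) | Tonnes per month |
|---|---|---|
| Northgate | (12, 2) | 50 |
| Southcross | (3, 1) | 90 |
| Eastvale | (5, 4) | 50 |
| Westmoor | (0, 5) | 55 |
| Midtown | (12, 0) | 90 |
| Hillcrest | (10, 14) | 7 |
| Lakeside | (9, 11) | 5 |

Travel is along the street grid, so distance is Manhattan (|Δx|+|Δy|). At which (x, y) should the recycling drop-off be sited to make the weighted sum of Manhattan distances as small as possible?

Manhattan distance separates: Σwᵢ(|x−xᵢ|+|y−yᵢ|) = Σwᵢ|x−xᵢ| + Σwᵢ|y−yᵢ|, so x and y are optimised independently as 1-D weighted medians.
Total weight W = 347; half = 173.5.
x-coordinate, sorted with cumulative weight:
  x=0 (Westmoor, w=55) cum 55
  x=3 (Southcross, w=90) cum 145
  x=5 (Eastvale, w=50) cum 195  ← median
  x=9 (Lakeside, w=5) cum 200
  x=10 (Hillcrest, w=7) cum 207
  x=12 (Northgate, w=50) cum 257
  x=12 (Midtown, w=90) cum 347
⇒ x* = 5
y-coordinate, sorted with cumulative weight:
  y=0 (Midtown, w=90) cum 90
  y=1 (Southcross, w=90) cum 180  ← median
  y=2 (Northgate, w=50) cum 230
  y=4 (Eastvale, w=50) cum 280
  y=5 (Westmoor, w=55) cum 335
  y=11 (Lakeside, w=5) cum 340
  y=14 (Hillcrest, w=7) cum 347
⇒ y* = 1

(5, 1)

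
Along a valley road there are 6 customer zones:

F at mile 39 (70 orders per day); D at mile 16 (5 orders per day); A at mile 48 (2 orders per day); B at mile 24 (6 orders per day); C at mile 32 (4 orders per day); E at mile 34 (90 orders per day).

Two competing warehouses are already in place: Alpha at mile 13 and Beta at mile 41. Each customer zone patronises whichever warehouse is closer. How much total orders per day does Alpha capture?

The indifferent point is the midpoint (13+41)/2 = 27; customer zones left of it (closer to Alpha at 13) go to Alpha, those right go to Beta.
  D at 16 (w=5) → Alpha
  B at 24 (w=6) → Alpha
  C at 32 (w=4) → Beta
  E at 34 (w=90) → Beta
  F at 39 (w=70) → Beta
  A at 48 (w=2) → Beta
Alpha captures 11; Beta captures 166.

11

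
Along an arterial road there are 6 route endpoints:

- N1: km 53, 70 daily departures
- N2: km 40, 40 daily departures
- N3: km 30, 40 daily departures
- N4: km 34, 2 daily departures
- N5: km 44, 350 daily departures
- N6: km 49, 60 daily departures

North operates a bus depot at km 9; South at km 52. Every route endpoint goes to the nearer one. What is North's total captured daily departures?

40

The indifferent point is the midpoint (9+52)/2 = 30.5; route endpoints left of it (closer to North at 9) go to North, those right go to South.
  N3 at 30 (w=40) → North
  N4 at 34 (w=2) → South
  N2 at 40 (w=40) → South
  N5 at 44 (w=350) → South
  N6 at 49 (w=60) → South
  N1 at 53 (w=70) → South
North captures 40; South captures 522.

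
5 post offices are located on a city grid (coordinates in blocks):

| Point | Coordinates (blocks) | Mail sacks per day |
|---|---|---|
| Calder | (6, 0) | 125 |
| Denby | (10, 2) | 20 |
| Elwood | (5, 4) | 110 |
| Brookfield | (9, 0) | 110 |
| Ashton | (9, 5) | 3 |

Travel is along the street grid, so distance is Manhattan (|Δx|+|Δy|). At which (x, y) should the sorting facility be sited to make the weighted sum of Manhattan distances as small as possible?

Manhattan distance separates: Σwᵢ(|x−xᵢ|+|y−yᵢ|) = Σwᵢ|x−xᵢ| + Σwᵢ|y−yᵢ|, so x and y are optimised independently as 1-D weighted medians.
Total weight W = 368; half = 184.
x-coordinate, sorted with cumulative weight:
  x=5 (Elwood, w=110) cum 110
  x=6 (Calder, w=125) cum 235  ← median
  x=9 (Brookfield, w=110) cum 345
  x=9 (Ashton, w=3) cum 348
  x=10 (Denby, w=20) cum 368
⇒ x* = 6
y-coordinate, sorted with cumulative weight:
  y=0 (Calder, w=125) cum 125
  y=0 (Brookfield, w=110) cum 235  ← median
  y=2 (Denby, w=20) cum 255
  y=4 (Elwood, w=110) cum 365
  y=5 (Ashton, w=3) cum 368
⇒ y* = 0

(6, 0)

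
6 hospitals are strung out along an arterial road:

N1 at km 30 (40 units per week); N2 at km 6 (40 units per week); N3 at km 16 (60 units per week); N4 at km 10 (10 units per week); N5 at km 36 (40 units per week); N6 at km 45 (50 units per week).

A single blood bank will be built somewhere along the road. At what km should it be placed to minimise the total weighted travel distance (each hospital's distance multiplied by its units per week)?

x = 30

For a sum of weighted absolute distances on a line, the optimum is the weighted median (not the mean). Total weight W = 240; half-weight = 120.
Sort by position and accumulate weight:
  km 6 (N2, w=40) → cum 40
  km 10 (N4, w=10) → cum 50
  km 16 (N3, w=60) → cum 110
  km 30 (N1, w=40) → cum 150  ≥ 120 → median here
  km 36 (N5, w=40) → cum 190
  km 45 (N6, w=50) → cum 240
Optimal location: km 30.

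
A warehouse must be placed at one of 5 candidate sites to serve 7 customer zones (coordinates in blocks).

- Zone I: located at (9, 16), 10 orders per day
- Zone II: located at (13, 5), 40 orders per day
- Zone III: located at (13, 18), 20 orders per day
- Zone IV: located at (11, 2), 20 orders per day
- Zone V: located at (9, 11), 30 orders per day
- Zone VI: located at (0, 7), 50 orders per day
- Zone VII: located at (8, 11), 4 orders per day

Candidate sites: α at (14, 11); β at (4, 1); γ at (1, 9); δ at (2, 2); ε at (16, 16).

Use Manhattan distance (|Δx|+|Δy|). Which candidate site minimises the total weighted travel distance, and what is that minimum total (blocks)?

α, total 1854 blocks

Total weighted distance at each candidate:
  α (14, 11): total = 1854
  β (4, 1): total = 2406
  γ (1, 9): total = 2036
  δ (2, 2): total = 2380
  ε (16, 16): total = 2772
Minimum is at α with total 1854 blocks.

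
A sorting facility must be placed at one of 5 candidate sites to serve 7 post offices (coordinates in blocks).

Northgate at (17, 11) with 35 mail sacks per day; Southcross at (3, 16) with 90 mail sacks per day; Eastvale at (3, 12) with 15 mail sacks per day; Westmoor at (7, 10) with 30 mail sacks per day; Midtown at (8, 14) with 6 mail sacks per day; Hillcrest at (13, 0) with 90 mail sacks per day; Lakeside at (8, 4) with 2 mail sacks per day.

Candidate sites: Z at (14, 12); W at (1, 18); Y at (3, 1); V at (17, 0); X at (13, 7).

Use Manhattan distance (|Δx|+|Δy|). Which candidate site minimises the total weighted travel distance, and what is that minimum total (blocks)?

Total weighted distance at each candidate:
  Z (14, 12): total = 3171
  W (1, 18): total = 4513
  Y (3, 1): total = 3859
  V (17, 0): total = 4599
  X (13, 7): total = 3203
Minimum is at Z with total 3171 blocks.

Z, total 3171 blocks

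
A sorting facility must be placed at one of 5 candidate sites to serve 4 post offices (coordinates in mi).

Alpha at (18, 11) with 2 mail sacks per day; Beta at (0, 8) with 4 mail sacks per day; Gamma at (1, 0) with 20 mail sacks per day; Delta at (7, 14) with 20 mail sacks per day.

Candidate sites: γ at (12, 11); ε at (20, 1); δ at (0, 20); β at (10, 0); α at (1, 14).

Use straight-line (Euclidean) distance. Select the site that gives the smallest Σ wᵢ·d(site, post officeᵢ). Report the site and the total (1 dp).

Total weighted distance at each candidate:
  γ (12, 11): total = 489.2
  ε (20, 1): total = 853.4
  δ (0, 20): total = 673.1
  β (10, 0): total = 544.8
  α (1, 14): total = 458.9
Minimum is at α with total 458.9 mi.

α, total 458.9 mi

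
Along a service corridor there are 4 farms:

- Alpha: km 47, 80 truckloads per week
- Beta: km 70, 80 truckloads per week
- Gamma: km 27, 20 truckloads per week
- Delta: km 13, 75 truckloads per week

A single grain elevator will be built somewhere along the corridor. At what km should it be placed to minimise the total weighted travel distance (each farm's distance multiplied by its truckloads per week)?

x = 47

For a sum of weighted absolute distances on a line, the optimum is the weighted median (not the mean). Total weight W = 255; half-weight = 127.5.
Sort by position and accumulate weight:
  km 13 (Delta, w=75) → cum 75
  km 27 (Gamma, w=20) → cum 95
  km 47 (Alpha, w=80) → cum 175  ≥ 127.5 → median here
  km 70 (Beta, w=80) → cum 255
Optimal location: km 47.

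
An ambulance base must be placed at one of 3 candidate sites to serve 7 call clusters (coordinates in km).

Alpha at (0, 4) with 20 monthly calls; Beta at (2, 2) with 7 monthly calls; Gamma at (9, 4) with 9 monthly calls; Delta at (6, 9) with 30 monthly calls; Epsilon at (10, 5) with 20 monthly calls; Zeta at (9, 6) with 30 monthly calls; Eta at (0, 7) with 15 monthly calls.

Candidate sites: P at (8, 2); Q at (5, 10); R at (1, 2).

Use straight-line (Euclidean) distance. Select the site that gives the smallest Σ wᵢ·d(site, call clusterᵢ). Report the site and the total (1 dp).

Q, total 721.9 km

Total weighted distance at each candidate:
  P (8, 2): total = 782.8
  Q (5, 10): total = 721.9
  R (1, 2): total = 918.6
Minimum is at Q with total 721.9 km.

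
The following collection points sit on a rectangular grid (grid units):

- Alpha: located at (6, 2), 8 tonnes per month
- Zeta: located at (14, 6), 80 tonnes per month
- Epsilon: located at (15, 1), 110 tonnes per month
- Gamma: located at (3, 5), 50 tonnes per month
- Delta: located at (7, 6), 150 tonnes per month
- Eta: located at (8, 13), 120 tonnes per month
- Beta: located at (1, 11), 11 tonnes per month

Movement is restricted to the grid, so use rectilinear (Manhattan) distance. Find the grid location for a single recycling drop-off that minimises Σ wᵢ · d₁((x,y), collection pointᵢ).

(8, 6)

Manhattan distance separates: Σwᵢ(|x−xᵢ|+|y−yᵢ|) = Σwᵢ|x−xᵢ| + Σwᵢ|y−yᵢ|, so x and y are optimised independently as 1-D weighted medians.
Total weight W = 529; half = 264.5.
x-coordinate, sorted with cumulative weight:
  x=1 (Beta, w=11) cum 11
  x=3 (Gamma, w=50) cum 61
  x=6 (Alpha, w=8) cum 69
  x=7 (Delta, w=150) cum 219
  x=8 (Eta, w=120) cum 339  ← median
  x=14 (Zeta, w=80) cum 419
  x=15 (Epsilon, w=110) cum 529
⇒ x* = 8
y-coordinate, sorted with cumulative weight:
  y=1 (Epsilon, w=110) cum 110
  y=2 (Alpha, w=8) cum 118
  y=5 (Gamma, w=50) cum 168
  y=6 (Zeta, w=80) cum 248
  y=6 (Delta, w=150) cum 398  ← median
  y=11 (Beta, w=11) cum 409
  y=13 (Eta, w=120) cum 529
⇒ y* = 6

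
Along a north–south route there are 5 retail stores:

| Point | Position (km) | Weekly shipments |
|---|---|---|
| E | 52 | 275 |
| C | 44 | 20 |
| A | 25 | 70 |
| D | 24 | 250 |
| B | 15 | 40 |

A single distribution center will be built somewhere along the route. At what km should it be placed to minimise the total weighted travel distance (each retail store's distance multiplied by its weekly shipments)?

x = 25

For a sum of weighted absolute distances on a line, the optimum is the weighted median (not the mean). Total weight W = 655; half-weight = 327.5.
Sort by position and accumulate weight:
  km 15 (B, w=40) → cum 40
  km 24 (D, w=250) → cum 290
  km 25 (A, w=70) → cum 360  ≥ 327.5 → median here
  km 44 (C, w=20) → cum 380
  km 52 (E, w=275) → cum 655
Optimal location: km 25.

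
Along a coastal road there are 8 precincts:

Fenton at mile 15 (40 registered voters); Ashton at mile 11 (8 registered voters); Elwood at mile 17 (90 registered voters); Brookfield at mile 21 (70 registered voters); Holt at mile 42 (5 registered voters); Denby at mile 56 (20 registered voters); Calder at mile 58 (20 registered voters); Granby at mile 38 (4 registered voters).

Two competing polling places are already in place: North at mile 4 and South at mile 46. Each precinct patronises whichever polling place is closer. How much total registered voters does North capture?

208

The indifferent point is the midpoint (4+46)/2 = 25; precincts left of it (closer to North at 4) go to North, those right go to South.
  Ashton at 11 (w=8) → North
  Fenton at 15 (w=40) → North
  Elwood at 17 (w=90) → North
  Brookfield at 21 (w=70) → North
  Granby at 38 (w=4) → South
  Holt at 42 (w=5) → South
  Denby at 56 (w=20) → South
  Calder at 58 (w=20) → South
North captures 208; South captures 49.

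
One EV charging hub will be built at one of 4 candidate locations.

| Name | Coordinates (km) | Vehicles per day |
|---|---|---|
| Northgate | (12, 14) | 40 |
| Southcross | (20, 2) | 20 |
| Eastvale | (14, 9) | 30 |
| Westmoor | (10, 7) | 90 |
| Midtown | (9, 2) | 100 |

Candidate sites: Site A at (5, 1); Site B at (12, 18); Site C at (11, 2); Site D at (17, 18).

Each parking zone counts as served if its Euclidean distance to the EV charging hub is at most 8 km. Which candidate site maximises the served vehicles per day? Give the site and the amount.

Coverage radius r = 8 km; a point is covered iff (Δx)²+(Δy)² ≤ 8² = 64.
  Site A (5, 1): covers {Westmoor, Midtown} → 190
  Site B (12, 18): covers {Northgate} → 40
  Site C (11, 2): covers {Eastvale, Westmoor, Midtown} → 220
  Site D (17, 18): covers {Northgate} → 40
Maximum coverage at Site C: 220 vehicles per day.

Site C, covering 220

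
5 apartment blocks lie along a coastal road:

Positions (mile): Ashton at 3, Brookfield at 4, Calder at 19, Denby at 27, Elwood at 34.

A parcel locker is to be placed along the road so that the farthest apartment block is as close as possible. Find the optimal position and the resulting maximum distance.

location 18.5, max distance 15.5

The 1-center on a line is the midpoint of the two extreme points: leftmost at 3, rightmost at 34.
Optimal location = (3 + 34)/2 = 18.5; maximum distance = (34 − 3)/2 = 15.5.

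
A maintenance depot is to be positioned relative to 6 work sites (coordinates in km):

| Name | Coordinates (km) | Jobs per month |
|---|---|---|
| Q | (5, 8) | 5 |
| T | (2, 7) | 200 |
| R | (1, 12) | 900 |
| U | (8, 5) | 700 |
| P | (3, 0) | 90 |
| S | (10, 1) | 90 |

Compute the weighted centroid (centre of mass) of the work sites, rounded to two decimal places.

The minimiser of Σwᵢ‖p−pᵢ‖² is the weighted centroid p* = (Σwᵢpᵢ)/(Σwᵢ).
Σwᵢ = 1985.
Σwᵢxᵢ = 5·5 + 200·2 + 900·1 + 700·8 + 90·3 + 90·10 = 8095.
Σwᵢyᵢ = 5·8 + 200·7 + 900·12 + 700·5 + 90·0 + 90·1 = 15830.
x* = 8095/1985 = 4.08, y* = 15830/1985 = 7.97.

(4.08, 7.97)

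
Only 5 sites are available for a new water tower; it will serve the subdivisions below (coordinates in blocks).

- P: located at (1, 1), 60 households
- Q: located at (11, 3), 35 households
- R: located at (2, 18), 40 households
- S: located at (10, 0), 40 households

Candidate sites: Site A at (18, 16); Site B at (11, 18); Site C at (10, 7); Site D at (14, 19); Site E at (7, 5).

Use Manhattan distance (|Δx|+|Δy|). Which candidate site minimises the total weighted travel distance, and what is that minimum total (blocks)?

Site E, total 1850 blocks

Total weighted distance at each candidate:
  Site A (18, 16): total = 4300
  Site B (11, 18): total = 3265
  Site C (10, 7): total = 2115
  Site D (14, 19): total = 3965
  Site E (7, 5): total = 1850
Minimum is at Site E with total 1850 blocks.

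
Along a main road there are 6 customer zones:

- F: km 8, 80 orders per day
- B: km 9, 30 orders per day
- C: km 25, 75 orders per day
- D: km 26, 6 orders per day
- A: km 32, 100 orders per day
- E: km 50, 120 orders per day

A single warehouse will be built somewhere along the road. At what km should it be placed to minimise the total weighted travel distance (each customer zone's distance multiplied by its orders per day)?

x = 32

For a sum of weighted absolute distances on a line, the optimum is the weighted median (not the mean). Total weight W = 411; half-weight = 205.5.
Sort by position and accumulate weight:
  km 8 (F, w=80) → cum 80
  km 9 (B, w=30) → cum 110
  km 25 (C, w=75) → cum 185
  km 26 (D, w=6) → cum 191
  km 32 (A, w=100) → cum 291  ≥ 205.5 → median here
  km 50 (E, w=120) → cum 411
Optimal location: km 32.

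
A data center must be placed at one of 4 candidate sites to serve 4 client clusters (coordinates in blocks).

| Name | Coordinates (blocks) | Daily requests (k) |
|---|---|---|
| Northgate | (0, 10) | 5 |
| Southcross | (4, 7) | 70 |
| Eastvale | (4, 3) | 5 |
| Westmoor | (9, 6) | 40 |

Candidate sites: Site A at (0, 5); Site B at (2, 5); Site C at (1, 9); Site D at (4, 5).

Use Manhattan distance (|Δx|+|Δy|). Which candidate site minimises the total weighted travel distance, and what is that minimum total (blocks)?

Site D, total 435 blocks

Total weighted distance at each candidate:
  Site A (0, 5): total = 875
  Site B (2, 5): total = 655
  Site C (1, 9): total = 845
  Site D (4, 5): total = 435
Minimum is at Site D with total 435 blocks.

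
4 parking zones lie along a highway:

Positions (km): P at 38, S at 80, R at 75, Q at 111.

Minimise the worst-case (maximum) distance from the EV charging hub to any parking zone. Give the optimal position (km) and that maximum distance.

location 74.5, max distance 36.5

The 1-center on a line is the midpoint of the two extreme points: leftmost at 38, rightmost at 111.
Optimal location = (38 + 111)/2 = 74.5; maximum distance = (111 − 38)/2 = 36.5.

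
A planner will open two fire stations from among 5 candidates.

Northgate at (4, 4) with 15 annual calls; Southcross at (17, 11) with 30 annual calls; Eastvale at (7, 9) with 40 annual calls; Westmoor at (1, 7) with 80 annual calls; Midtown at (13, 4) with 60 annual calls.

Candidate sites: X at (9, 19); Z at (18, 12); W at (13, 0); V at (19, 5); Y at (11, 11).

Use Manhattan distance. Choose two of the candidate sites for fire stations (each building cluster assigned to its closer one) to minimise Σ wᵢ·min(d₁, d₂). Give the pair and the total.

{W, Y}, total 1975

Evaluate every pair (each demand assigned to the nearer of the two):
  {W, Y}: total = 1975
  {Z, Y}: total = 2170
  {V, Y}: total = 2170
  {X, Y}: total = 2290
  {Z, W}: total = 2575
  {W, V}: total = 2795
  {Z, V}: total = 2880
  {X, W}: total = 2885
  {X, V}: total = 2980
  {X, Z}: total = 3220
Best pair: {W, Y} with total 1975.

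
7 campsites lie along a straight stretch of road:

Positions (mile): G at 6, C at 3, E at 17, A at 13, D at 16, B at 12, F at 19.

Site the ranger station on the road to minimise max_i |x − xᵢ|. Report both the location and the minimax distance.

The 1-center on a line is the midpoint of the two extreme points: leftmost at 3, rightmost at 19.
Optimal location = (3 + 19)/2 = 11; maximum distance = (19 − 3)/2 = 8.

location 11, max distance 8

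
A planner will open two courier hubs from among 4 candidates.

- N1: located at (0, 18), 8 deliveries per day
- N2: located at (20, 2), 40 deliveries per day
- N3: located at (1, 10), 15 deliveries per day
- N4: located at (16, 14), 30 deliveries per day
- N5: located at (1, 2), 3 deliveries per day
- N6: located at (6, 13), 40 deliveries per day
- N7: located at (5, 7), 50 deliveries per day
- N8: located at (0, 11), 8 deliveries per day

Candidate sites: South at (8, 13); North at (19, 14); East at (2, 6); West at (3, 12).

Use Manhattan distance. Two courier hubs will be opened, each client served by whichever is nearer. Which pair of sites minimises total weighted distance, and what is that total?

Evaluate every pair (each demand assigned to the nearer of the two):
  {North, West}: total = 1320
  {North, East}: total = 1508
  {South, North}: total = 1528
  {South, East}: total = 1680
  {South, West}: total = 1820
  {East, West}: total = 1869
Best pair: {North, West} with total 1320.

{North, West}, total 1320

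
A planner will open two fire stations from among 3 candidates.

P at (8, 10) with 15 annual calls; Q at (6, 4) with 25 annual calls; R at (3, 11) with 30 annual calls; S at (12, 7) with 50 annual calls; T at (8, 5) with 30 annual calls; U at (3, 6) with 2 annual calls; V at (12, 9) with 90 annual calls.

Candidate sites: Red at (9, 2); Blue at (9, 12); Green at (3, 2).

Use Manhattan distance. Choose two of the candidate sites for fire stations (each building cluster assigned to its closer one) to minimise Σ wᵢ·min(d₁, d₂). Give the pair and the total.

{Red, Blue}, total 1460

Evaluate every pair (each demand assigned to the nearer of the two):
  {Red, Blue}: total = 1460
  {Blue, Green}: total = 1568
  {Red, Green}: total = 1958
Best pair: {Red, Blue} with total 1460.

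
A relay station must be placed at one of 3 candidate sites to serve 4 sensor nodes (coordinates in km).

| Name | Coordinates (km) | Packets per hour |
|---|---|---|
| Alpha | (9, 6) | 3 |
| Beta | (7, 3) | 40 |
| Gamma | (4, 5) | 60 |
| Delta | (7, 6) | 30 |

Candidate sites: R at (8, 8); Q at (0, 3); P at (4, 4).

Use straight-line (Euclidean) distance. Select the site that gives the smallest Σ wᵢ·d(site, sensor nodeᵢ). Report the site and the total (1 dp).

Total weighted distance at each candidate:
  R (8, 8): total = 577.8
  Q (0, 3): total = 805.3
  P (4, 4): total = 310.8
Minimum is at P with total 310.8 km.

P, total 310.8 km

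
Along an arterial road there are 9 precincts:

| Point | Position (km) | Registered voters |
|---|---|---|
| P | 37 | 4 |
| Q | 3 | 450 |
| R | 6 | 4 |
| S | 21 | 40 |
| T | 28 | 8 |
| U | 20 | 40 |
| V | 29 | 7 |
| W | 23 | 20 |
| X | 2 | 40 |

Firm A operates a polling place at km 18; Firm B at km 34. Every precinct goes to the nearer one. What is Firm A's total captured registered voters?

594

The indifferent point is the midpoint (18+34)/2 = 26; precincts left of it (closer to Firm A at 18) go to Firm A, those right go to Firm B.
  X at 2 (w=40) → Firm A
  Q at 3 (w=450) → Firm A
  R at 6 (w=4) → Firm A
  U at 20 (w=40) → Firm A
  S at 21 (w=40) → Firm A
  W at 23 (w=20) → Firm A
  T at 28 (w=8) → Firm B
  V at 29 (w=7) → Firm B
  P at 37 (w=4) → Firm B
Firm A captures 594; Firm B captures 19.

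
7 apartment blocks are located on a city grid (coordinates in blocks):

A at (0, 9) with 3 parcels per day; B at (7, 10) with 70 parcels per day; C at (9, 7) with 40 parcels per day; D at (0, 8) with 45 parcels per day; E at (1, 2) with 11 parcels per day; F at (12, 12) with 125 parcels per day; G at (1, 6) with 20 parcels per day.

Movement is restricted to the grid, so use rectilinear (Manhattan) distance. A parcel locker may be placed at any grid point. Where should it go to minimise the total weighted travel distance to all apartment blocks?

Manhattan distance separates: Σwᵢ(|x−xᵢ|+|y−yᵢ|) = Σwᵢ|x−xᵢ| + Σwᵢ|y−yᵢ|, so x and y are optimised independently as 1-D weighted medians.
Total weight W = 314; half = 157.
x-coordinate, sorted with cumulative weight:
  x=0 (A, w=3) cum 3
  x=0 (D, w=45) cum 48
  x=1 (E, w=11) cum 59
  x=1 (G, w=20) cum 79
  x=7 (B, w=70) cum 149
  x=9 (C, w=40) cum 189  ← median
  x=12 (F, w=125) cum 314
⇒ x* = 9
y-coordinate, sorted with cumulative weight:
  y=2 (E, w=11) cum 11
  y=6 (G, w=20) cum 31
  y=7 (C, w=40) cum 71
  y=8 (D, w=45) cum 116
  y=9 (A, w=3) cum 119
  y=10 (B, w=70) cum 189  ← median
  y=12 (F, w=125) cum 314
⇒ y* = 10

(9, 10)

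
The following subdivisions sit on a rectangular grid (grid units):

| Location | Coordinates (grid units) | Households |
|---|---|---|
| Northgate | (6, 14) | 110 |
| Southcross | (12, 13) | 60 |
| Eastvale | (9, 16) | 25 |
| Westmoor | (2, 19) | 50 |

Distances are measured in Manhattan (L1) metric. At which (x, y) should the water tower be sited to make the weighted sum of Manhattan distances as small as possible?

Manhattan distance separates: Σwᵢ(|x−xᵢ|+|y−yᵢ|) = Σwᵢ|x−xᵢ| + Σwᵢ|y−yᵢ|, so x and y are optimised independently as 1-D weighted medians.
Total weight W = 245; half = 122.5.
x-coordinate, sorted with cumulative weight:
  x=2 (Westmoor, w=50) cum 50
  x=6 (Northgate, w=110) cum 160  ← median
  x=9 (Eastvale, w=25) cum 185
  x=12 (Southcross, w=60) cum 245
⇒ x* = 6
y-coordinate, sorted with cumulative weight:
  y=13 (Southcross, w=60) cum 60
  y=14 (Northgate, w=110) cum 170  ← median
  y=16 (Eastvale, w=25) cum 195
  y=19 (Westmoor, w=50) cum 245
⇒ y* = 14

(6, 14)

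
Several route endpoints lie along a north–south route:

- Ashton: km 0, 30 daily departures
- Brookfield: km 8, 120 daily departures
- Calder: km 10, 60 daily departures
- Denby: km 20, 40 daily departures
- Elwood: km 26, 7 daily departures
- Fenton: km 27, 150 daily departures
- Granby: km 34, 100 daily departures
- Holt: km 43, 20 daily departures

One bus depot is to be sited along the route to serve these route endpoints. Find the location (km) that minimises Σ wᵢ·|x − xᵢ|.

For a sum of weighted absolute distances on a line, the optimum is the weighted median (not the mean). Total weight W = 527; half-weight = 263.5.
Sort by position and accumulate weight:
  km 0 (Ashton, w=30) → cum 30
  km 8 (Brookfield, w=120) → cum 150
  km 10 (Calder, w=60) → cum 210
  km 20 (Denby, w=40) → cum 250
  km 26 (Elwood, w=7) → cum 257
  km 27 (Fenton, w=150) → cum 407  ≥ 263.5 → median here
  km 34 (Granby, w=100) → cum 507
  km 43 (Holt, w=20) → cum 527
Optimal location: km 27.

x = 27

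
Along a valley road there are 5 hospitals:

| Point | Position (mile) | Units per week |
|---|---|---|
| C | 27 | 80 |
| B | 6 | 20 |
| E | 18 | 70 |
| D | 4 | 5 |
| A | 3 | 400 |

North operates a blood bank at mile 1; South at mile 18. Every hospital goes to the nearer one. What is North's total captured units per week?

The indifferent point is the midpoint (1+18)/2 = 9.5; hospitals left of it (closer to North at 1) go to North, those right go to South.
  A at 3 (w=400) → North
  D at 4 (w=5) → North
  B at 6 (w=20) → North
  E at 18 (w=70) → South
  C at 27 (w=80) → South
North captures 425; South captures 150.

425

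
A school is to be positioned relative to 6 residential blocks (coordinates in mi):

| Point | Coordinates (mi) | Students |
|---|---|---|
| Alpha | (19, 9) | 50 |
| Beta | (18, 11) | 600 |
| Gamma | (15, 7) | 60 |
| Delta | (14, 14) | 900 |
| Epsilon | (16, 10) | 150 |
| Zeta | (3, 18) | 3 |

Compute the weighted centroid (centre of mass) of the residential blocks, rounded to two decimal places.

The minimiser of Σwᵢ‖p−pᵢ‖² is the weighted centroid p* = (Σwᵢpᵢ)/(Σwᵢ).
Σwᵢ = 1763.
Σwᵢxᵢ = 50·19 + 600·18 + 60·15 + 900·14 + 150·16 + 3·3 = 27659.
Σwᵢyᵢ = 50·9 + 600·11 + 60·7 + 900·14 + 150·10 + 3·18 = 21624.
x* = 27659/1763 = 15.69, y* = 21624/1763 = 12.27.

(15.69, 12.27)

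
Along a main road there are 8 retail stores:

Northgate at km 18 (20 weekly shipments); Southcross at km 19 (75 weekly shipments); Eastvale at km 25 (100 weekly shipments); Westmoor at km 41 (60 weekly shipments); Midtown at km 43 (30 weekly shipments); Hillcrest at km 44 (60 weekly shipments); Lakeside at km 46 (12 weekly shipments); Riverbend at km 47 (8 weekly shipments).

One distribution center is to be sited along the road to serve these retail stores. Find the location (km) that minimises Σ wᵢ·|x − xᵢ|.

For a sum of weighted absolute distances on a line, the optimum is the weighted median (not the mean). Total weight W = 365; half-weight = 182.5.
Sort by position and accumulate weight:
  km 18 (Northgate, w=20) → cum 20
  km 19 (Southcross, w=75) → cum 95
  km 25 (Eastvale, w=100) → cum 195  ≥ 182.5 → median here
  km 41 (Westmoor, w=60) → cum 255
  km 43 (Midtown, w=30) → cum 285
  km 44 (Hillcrest, w=60) → cum 345
  km 46 (Lakeside, w=12) → cum 357
  km 47 (Riverbend, w=8) → cum 365
Optimal location: km 25.

x = 25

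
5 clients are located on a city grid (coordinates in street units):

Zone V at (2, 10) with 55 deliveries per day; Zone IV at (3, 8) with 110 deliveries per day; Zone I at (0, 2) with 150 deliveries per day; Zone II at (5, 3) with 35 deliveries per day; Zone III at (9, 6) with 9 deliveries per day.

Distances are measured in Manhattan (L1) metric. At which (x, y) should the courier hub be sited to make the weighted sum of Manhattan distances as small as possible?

(2, 3)

Manhattan distance separates: Σwᵢ(|x−xᵢ|+|y−yᵢ|) = Σwᵢ|x−xᵢ| + Σwᵢ|y−yᵢ|, so x and y are optimised independently as 1-D weighted medians.
Total weight W = 359; half = 179.5.
x-coordinate, sorted with cumulative weight:
  x=0 (Zone I, w=150) cum 150
  x=2 (Zone V, w=55) cum 205  ← median
  x=3 (Zone IV, w=110) cum 315
  x=5 (Zone II, w=35) cum 350
  x=9 (Zone III, w=9) cum 359
⇒ x* = 2
y-coordinate, sorted with cumulative weight:
  y=2 (Zone I, w=150) cum 150
  y=3 (Zone II, w=35) cum 185  ← median
  y=6 (Zone III, w=9) cum 194
  y=8 (Zone IV, w=110) cum 304
  y=10 (Zone V, w=55) cum 359
⇒ y* = 3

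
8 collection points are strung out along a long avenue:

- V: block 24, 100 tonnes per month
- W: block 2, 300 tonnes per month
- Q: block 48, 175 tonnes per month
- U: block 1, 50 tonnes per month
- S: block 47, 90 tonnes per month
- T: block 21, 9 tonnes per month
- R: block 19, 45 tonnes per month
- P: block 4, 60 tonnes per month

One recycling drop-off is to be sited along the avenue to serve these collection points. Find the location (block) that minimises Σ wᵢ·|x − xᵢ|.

x = 19

For a sum of weighted absolute distances on a line, the optimum is the weighted median (not the mean). Total weight W = 829; half-weight = 414.5.
Sort by position and accumulate weight:
  block 1 (U, w=50) → cum 50
  block 2 (W, w=300) → cum 350
  block 4 (P, w=60) → cum 410
  block 19 (R, w=45) → cum 455  ≥ 414.5 → median here
  block 21 (T, w=9) → cum 464
  block 24 (V, w=100) → cum 564
  block 47 (S, w=90) → cum 654
  block 48 (Q, w=175) → cum 829
Optimal location: block 19.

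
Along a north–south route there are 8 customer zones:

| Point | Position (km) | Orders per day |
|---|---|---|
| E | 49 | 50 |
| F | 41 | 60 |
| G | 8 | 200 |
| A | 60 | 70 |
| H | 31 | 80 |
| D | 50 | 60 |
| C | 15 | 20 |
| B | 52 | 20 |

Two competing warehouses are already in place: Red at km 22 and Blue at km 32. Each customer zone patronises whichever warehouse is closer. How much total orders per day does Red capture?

220

The indifferent point is the midpoint (22+32)/2 = 27; customer zones left of it (closer to Red at 22) go to Red, those right go to Blue.
  G at 8 (w=200) → Red
  C at 15 (w=20) → Red
  H at 31 (w=80) → Blue
  F at 41 (w=60) → Blue
  E at 49 (w=50) → Blue
  D at 50 (w=60) → Blue
  B at 52 (w=20) → Blue
  A at 60 (w=70) → Blue
Red captures 220; Blue captures 340.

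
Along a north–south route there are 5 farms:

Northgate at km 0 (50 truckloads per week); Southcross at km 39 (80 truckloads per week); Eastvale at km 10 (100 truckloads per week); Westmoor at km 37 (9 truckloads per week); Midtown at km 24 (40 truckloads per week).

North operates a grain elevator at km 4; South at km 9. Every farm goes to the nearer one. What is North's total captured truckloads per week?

The indifferent point is the midpoint (4+9)/2 = 6.5; farms left of it (closer to North at 4) go to North, those right go to South.
  Northgate at 0 (w=50) → North
  Eastvale at 10 (w=100) → South
  Midtown at 24 (w=40) → South
  Westmoor at 37 (w=9) → South
  Southcross at 39 (w=80) → South
North captures 50; South captures 229.

50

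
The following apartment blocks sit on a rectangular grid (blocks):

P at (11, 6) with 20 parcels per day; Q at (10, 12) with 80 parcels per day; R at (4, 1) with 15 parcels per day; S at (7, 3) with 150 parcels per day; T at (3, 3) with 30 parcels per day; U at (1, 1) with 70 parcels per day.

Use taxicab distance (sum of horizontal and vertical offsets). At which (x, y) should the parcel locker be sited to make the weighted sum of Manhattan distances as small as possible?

Manhattan distance separates: Σwᵢ(|x−xᵢ|+|y−yᵢ|) = Σwᵢ|x−xᵢ| + Σwᵢ|y−yᵢ|, so x and y are optimised independently as 1-D weighted medians.
Total weight W = 365; half = 182.5.
x-coordinate, sorted with cumulative weight:
  x=1 (U, w=70) cum 70
  x=3 (T, w=30) cum 100
  x=4 (R, w=15) cum 115
  x=7 (S, w=150) cum 265  ← median
  x=10 (Q, w=80) cum 345
  x=11 (P, w=20) cum 365
⇒ x* = 7
y-coordinate, sorted with cumulative weight:
  y=1 (R, w=15) cum 15
  y=1 (U, w=70) cum 85
  y=3 (S, w=150) cum 235  ← median
  y=3 (T, w=30) cum 265
  y=6 (P, w=20) cum 285
  y=12 (Q, w=80) cum 365
⇒ y* = 3

(7, 3)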